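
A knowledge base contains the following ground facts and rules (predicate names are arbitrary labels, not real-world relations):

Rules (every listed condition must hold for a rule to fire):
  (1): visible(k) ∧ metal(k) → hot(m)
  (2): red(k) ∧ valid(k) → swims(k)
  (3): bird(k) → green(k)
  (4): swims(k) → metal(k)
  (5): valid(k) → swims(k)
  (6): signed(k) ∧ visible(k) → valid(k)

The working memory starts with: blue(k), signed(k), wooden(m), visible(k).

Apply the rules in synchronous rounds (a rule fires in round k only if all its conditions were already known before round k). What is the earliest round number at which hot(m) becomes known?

Round 1: (6) [signed(k) ∧ visible(k) → valid(k)]. Adds valid(k).
Round 2: (5) [valid(k) → swims(k)]. Adds swims(k).
Round 3: (4) [swims(k) → metal(k)]. Adds metal(k).
Round 4: (1) [visible(k) ∧ metal(k) → hot(m)]. Adds hot(m).
hot(m) first appears in round 4.

4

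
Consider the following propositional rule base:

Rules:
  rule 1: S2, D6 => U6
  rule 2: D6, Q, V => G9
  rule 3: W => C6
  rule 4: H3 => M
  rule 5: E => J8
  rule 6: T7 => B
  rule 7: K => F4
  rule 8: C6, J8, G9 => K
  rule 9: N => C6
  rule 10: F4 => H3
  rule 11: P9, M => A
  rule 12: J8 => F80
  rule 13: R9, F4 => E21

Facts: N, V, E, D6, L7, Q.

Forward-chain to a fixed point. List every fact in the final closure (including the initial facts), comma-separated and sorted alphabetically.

Round 1: rule 2 [D6, Q, V => G9]; rule 5 [E => J8]; rule 9 [N => C6]. Adds G9, J8, C6.
Round 2: rule 8 [C6, J8, G9 => K]; rule 12 [J8 => F80]. Adds K, F80.
Round 3: rule 7 [K => F4]. Adds F4.
Round 4: rule 10 [F4 => H3]. Adds H3.
Round 5: rule 4 [H3 => M]. Adds M.

C6, D6, E, F4, F80, G9, H3, J8, K, L7, M, N, Q, V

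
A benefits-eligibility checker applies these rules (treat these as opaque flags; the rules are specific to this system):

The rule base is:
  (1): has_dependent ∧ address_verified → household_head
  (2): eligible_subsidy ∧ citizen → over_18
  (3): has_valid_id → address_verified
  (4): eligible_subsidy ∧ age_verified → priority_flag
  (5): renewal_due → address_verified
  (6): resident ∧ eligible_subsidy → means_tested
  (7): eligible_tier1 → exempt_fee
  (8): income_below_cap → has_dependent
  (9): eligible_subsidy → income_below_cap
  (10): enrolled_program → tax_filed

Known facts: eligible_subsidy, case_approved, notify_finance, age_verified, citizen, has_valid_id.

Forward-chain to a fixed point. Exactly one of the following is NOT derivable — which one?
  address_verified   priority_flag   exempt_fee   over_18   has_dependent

exempt_fee

Round 1: (2) [eligible_subsidy ∧ citizen → over_18]; (3) [has_valid_id → address_verified]; (4) [eligible_subsidy ∧ age_verified → priority_flag]; (9) [eligible_subsidy → income_below_cap]. Adds over_18, address_verified, priority_flag, income_below_cap.
Round 2: (8) [income_below_cap → has_dependent]. Adds has_dependent.
Round 3: (1) [has_dependent ∧ address_verified → household_head]. Adds household_head.
Derived: priority_flag (round 1), has_dependent (round 2), address_verified (round 1), over_18 (round 1). exempt_fee never appears in any round.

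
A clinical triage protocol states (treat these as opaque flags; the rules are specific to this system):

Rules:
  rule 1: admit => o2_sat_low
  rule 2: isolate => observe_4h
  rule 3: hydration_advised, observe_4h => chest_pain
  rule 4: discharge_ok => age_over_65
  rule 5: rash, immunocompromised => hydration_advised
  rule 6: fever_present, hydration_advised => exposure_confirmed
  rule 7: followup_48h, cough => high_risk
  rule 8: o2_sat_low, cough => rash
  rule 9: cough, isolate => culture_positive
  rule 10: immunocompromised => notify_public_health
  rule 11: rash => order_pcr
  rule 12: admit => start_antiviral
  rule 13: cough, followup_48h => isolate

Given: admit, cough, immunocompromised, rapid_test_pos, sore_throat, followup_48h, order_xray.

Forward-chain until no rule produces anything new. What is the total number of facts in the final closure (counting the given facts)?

18

Round 1 — rule 1, rule 7, rule 10, rule 12, rule 13, derive o2_sat_low, high_risk, notify_public_health, start_antiviral, isolate.
Round 2 — rule 2, rule 8, rule 9, derive observe_4h, rash, culture_positive.
Round 3 — rule 5, rule 11, derive hydration_advised, order_pcr.
Round 4 — rule 3, derive chest_pain.
Closure: {admit, chest_pain, cough, culture_positive, followup_48h, high_risk, hydration_advised, immunocompromised, isolate, notify_public_health, o2_sat_low, observe_4h, order_pcr, order_xray, rapid_test_pos, rash, sore_throat, start_antiviral} — 18 facts.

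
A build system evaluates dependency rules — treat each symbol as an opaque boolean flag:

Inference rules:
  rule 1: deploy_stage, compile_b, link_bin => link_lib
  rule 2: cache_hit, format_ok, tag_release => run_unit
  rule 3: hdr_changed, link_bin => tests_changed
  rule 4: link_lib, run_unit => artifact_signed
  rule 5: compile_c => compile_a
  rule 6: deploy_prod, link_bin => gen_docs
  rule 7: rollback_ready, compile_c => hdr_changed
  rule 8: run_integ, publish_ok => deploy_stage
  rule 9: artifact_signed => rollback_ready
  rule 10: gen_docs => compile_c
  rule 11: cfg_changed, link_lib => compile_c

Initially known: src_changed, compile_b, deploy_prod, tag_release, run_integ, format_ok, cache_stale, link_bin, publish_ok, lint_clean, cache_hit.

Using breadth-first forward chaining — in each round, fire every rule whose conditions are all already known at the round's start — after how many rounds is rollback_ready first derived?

4

[1] rule 2 [cache_hit, format_ok, tag_release => run_unit]; rule 6 [deploy_prod, link_bin => gen_docs]; rule 8 [run_integ, publish_ok => deploy_stage]. ⇒ new: run_unit, gen_docs, deploy_stage.
[2] rule 1 [deploy_stage, compile_b, link_bin => link_lib]; rule 10 [gen_docs => compile_c]. ⇒ new: link_lib, compile_c.
[3] rule 4 [link_lib, run_unit => artifact_signed]; rule 5 [compile_c => compile_a]. ⇒ new: artifact_signed, compile_a.
[4] rule 9 [artifact_signed => rollback_ready]. ⇒ new: rollback_ready.
rollback_ready first appears in round 4.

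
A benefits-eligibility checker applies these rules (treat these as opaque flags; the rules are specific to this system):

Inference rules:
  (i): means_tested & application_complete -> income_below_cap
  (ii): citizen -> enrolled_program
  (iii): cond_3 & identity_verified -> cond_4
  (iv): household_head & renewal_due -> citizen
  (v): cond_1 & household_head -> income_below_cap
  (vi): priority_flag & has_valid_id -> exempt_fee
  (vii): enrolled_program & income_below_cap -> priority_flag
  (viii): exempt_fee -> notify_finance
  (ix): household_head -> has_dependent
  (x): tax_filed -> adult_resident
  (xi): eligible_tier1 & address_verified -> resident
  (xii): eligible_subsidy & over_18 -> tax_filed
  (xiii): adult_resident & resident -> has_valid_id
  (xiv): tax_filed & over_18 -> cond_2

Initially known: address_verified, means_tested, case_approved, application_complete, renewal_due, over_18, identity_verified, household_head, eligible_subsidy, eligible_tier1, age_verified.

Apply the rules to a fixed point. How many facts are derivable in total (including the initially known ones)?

23

Round 1 — (i), (iv), (ix), (xi), (xii), derive income_below_cap, citizen, has_dependent, resident, tax_filed.
Round 2 — (ii), (x), (xiv), derive enrolled_program, adult_resident, cond_2.
Round 3 — (vii), (xiii), derive priority_flag, has_valid_id.
Round 4 — (vi), derive exempt_fee.
Round 5 — (viii), derive notify_finance.
Closure: {address_verified, adult_resident, age_verified, application_complete, case_approved, citizen, cond_2, eligible_subsidy, eligible_tier1, enrolled_program, exempt_fee, has_dependent, has_valid_id, household_head, identity_verified, income_below_cap, means_tested, notify_finance, over_18, priority_flag, renewal_due, resident, tax_filed} — 23 facts.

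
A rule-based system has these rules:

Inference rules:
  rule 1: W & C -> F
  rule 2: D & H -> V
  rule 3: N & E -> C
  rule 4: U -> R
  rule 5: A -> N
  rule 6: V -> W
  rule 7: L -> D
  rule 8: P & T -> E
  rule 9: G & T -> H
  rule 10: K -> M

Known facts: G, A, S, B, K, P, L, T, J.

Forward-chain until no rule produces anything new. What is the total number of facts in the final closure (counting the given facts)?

[1] rule 5 [A -> N]; rule 7 [L -> D]; rule 8 [P & T -> E]; rule 9 [G & T -> H]; rule 10 [K -> M]. ⇒ new: N, D, E, H, M.
[2] rule 2 [D & H -> V]; rule 3 [N & E -> C]. ⇒ new: V, C.
[3] rule 6 [V -> W]. ⇒ new: W.
[4] rule 1 [W & C -> F]. ⇒ new: F.
Closure: {A, B, C, D, E, F, G, H, J, K, L, M, N, P, S, T, V, W} — 18 facts.

18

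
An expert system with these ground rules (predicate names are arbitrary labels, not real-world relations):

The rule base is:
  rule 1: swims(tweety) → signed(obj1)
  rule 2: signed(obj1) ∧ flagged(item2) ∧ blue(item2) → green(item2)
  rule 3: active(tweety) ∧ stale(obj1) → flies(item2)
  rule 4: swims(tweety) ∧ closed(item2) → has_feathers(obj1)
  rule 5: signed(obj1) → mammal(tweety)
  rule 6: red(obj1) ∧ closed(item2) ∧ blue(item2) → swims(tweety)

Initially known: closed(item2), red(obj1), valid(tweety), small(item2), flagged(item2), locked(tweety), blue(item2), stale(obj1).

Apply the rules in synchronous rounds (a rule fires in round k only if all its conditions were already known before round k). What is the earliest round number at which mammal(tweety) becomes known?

Round 1 fires rule 6, giving swims(tweety).
Round 2 fires rule 1, rule 4, giving signed(obj1), has_feathers(obj1).
Round 3 fires rule 2, rule 5, giving green(item2), mammal(tweety).
mammal(tweety) first appears in round 3.

3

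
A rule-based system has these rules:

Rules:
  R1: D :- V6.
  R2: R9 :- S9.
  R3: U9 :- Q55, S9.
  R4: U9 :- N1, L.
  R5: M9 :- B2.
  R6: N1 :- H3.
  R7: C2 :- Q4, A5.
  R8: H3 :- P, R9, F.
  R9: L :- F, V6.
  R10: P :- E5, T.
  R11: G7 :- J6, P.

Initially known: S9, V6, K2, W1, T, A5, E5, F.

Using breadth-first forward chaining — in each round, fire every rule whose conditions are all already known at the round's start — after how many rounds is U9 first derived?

Round 1: R1 [D :- V6.]; R2 [R9 :- S9.]; R9 [L :- F, V6.]; R10 [P :- E5, T.]. Adds D, R9, L, P.
Round 2: R8 [H3 :- P, R9, F.]. Adds H3.
Round 3: R6 [N1 :- H3.]. Adds N1.
Round 4: R4 [U9 :- N1, L.]. Adds U9.
U9 first appears in round 4.

4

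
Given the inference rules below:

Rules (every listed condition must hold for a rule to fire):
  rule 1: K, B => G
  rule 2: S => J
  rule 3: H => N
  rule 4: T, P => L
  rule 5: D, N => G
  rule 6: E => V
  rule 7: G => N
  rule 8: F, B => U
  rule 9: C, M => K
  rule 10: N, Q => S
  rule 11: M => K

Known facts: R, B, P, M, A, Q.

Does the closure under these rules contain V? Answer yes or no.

Round 1 — rule 11, derive K.
Round 2 — rule 1, derive G.
Round 3 — rule 7, derive N.
Round 4 — rule 10, derive S.
Round 5 — rule 2, derive J.
Fixed point reached. V is concluded only by rule 6; rule 6 needs E (never derived).

no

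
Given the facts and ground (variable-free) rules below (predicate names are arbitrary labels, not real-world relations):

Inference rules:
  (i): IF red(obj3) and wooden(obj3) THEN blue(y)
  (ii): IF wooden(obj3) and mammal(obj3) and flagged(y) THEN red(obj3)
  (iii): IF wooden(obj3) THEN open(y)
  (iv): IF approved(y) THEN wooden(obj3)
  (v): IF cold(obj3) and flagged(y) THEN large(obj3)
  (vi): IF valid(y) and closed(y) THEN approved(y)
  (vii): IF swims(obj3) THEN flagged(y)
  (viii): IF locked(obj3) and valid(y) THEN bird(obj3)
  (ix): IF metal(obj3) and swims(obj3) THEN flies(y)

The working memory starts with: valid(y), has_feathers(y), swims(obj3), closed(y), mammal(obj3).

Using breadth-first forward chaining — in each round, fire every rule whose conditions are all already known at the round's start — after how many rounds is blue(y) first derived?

Round 1: (vi) [IF valid(y) and closed(y) THEN approved(y)]; (vii) [IF swims(obj3) THEN flagged(y)]. Adds approved(y), flagged(y).
Round 2: (iv) [IF approved(y) THEN wooden(obj3)]. Adds wooden(obj3).
Round 3: (ii) [IF wooden(obj3) and mammal(obj3) and flagged(y) THEN red(obj3)]; (iii) [IF wooden(obj3) THEN open(y)]. Adds red(obj3), open(y).
Round 4: (i) [IF red(obj3) and wooden(obj3) THEN blue(y)]. Adds blue(y).
blue(y) first appears in round 4.

4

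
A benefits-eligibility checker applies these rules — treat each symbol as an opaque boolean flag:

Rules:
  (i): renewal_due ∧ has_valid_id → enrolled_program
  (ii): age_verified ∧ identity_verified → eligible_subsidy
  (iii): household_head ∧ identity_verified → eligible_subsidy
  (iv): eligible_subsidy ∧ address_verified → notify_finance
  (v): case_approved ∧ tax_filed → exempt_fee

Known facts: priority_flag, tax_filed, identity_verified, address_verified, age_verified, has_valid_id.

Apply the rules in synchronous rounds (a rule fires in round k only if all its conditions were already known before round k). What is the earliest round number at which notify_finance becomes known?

[1] (ii) [age_verified ∧ identity_verified → eligible_subsidy]. ⇒ new: eligible_subsidy.
[2] (iv) [eligible_subsidy ∧ address_verified → notify_finance]. ⇒ new: notify_finance.
notify_finance first appears in round 2.

2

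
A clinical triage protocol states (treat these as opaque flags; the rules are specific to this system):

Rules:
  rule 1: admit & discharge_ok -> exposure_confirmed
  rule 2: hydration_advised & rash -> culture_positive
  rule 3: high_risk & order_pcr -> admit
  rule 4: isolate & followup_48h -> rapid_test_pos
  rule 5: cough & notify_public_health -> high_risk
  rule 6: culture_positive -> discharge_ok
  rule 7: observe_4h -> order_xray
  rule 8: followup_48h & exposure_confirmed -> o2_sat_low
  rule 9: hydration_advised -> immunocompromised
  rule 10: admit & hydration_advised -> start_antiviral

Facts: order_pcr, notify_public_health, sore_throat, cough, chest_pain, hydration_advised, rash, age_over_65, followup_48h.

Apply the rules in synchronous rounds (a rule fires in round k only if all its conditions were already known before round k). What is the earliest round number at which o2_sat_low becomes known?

[1] rule 2 [hydration_advised & rash -> culture_positive]; rule 5 [cough & notify_public_health -> high_risk]; rule 9 [hydration_advised -> immunocompromised]. ⇒ new: culture_positive, high_risk, immunocompromised.
[2] rule 3 [high_risk & order_pcr -> admit]; rule 6 [culture_positive -> discharge_ok]. ⇒ new: admit, discharge_ok.
[3] rule 1 [admit & discharge_ok -> exposure_confirmed]; rule 10 [admit & hydration_advised -> start_antiviral]. ⇒ new: exposure_confirmed, start_antiviral.
[4] rule 8 [followup_48h & exposure_confirmed -> o2_sat_low]. ⇒ new: o2_sat_low.
o2_sat_low first appears in round 4.

4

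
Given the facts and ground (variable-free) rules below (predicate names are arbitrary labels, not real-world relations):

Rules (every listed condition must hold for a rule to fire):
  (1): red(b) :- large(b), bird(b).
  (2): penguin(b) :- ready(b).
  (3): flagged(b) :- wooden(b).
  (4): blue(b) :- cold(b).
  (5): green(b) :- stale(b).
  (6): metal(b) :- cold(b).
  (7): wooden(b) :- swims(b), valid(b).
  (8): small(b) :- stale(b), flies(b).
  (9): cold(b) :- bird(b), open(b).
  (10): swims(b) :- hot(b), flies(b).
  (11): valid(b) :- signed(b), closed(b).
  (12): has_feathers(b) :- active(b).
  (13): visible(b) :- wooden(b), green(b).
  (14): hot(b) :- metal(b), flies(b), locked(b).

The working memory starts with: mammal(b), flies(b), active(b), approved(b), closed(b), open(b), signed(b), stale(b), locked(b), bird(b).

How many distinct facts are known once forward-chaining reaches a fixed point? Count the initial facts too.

22

[1] (5) [green(b) :- stale(b).]; (8) [small(b) :- stale(b), flies(b).]; (9) [cold(b) :- bird(b), open(b).]; (11) [valid(b) :- signed(b), closed(b).]; (12) [has_feathers(b) :- active(b).]. ⇒ new: green(b), small(b), cold(b), valid(b), has_feathers(b).
[2] (4) [blue(b) :- cold(b).]; (6) [metal(b) :- cold(b).]. ⇒ new: blue(b), metal(b).
[3] (14) [hot(b) :- metal(b), flies(b), locked(b).]. ⇒ new: hot(b).
[4] (10) [swims(b) :- hot(b), flies(b).]. ⇒ new: swims(b).
[5] (7) [wooden(b) :- swims(b), valid(b).]. ⇒ new: wooden(b).
[6] (3) [flagged(b) :- wooden(b).]; (13) [visible(b) :- wooden(b), green(b).]. ⇒ new: flagged(b), visible(b).
Closure: {active(b), approved(b), bird(b), blue(b), closed(b), cold(b), flagged(b), flies(b), green(b), has_feathers(b), hot(b), locked(b), mammal(b), metal(b), open(b), signed(b), small(b), stale(b), swims(b), valid(b), visible(b), wooden(b)} — 22 facts.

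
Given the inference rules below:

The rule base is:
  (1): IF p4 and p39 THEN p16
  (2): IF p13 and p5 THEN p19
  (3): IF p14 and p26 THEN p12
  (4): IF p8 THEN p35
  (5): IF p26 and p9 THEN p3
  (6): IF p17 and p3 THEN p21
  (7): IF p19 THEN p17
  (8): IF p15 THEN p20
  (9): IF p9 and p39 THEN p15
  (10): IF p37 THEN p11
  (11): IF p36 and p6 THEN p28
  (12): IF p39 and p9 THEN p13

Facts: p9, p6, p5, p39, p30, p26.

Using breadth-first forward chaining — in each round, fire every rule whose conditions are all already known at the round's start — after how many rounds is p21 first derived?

4

[1] (5) [IF p26 and p9 THEN p3]; (9) [IF p9 and p39 THEN p15]; (12) [IF p39 and p9 THEN p13]. ⇒ new: p3, p15, p13.
[2] (2) [IF p13 and p5 THEN p19]; (8) [IF p15 THEN p20]. ⇒ new: p19, p20.
[3] (7) [IF p19 THEN p17]. ⇒ new: p17.
[4] (6) [IF p17 and p3 THEN p21]. ⇒ new: p21.
p21 first appears in round 4.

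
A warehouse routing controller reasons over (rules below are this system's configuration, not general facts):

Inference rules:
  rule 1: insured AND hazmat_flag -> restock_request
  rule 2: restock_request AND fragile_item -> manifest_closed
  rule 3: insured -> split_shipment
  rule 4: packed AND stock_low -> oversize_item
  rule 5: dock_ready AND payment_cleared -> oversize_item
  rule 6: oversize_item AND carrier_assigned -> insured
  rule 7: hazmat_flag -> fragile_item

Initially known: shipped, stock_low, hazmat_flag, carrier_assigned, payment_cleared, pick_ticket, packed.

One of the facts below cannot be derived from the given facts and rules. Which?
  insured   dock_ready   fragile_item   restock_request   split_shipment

Round 1 fires rule 4, rule 7, giving oversize_item, fragile_item.
Round 2 fires rule 6, giving insured.
Round 3 fires rule 1, rule 3, giving restock_request, split_shipment.
Round 4 fires rule 2, giving manifest_closed.
Derived: split_shipment (round 3), restock_request (round 3), insured (round 2), fragile_item (round 1). dock_ready never appears in any round.

dock_ready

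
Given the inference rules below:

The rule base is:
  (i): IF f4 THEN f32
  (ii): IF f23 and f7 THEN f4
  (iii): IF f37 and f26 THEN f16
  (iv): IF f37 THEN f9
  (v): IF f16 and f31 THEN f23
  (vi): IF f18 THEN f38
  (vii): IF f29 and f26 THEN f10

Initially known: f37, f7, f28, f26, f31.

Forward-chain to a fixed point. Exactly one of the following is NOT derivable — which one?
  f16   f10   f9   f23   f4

f10

[1] (iii) [IF f37 and f26 THEN f16]; (iv) [IF f37 THEN f9]. ⇒ new: f16, f9.
[2] (v) [IF f16 and f31 THEN f23]. ⇒ new: f23.
[3] (ii) [IF f23 and f7 THEN f4]. ⇒ new: f4.
[4] (i) [IF f4 THEN f32]. ⇒ new: f32.
Derived: f23 (round 2), f16 (round 1), f4 (round 3), f9 (round 1). f10 never appears in any round.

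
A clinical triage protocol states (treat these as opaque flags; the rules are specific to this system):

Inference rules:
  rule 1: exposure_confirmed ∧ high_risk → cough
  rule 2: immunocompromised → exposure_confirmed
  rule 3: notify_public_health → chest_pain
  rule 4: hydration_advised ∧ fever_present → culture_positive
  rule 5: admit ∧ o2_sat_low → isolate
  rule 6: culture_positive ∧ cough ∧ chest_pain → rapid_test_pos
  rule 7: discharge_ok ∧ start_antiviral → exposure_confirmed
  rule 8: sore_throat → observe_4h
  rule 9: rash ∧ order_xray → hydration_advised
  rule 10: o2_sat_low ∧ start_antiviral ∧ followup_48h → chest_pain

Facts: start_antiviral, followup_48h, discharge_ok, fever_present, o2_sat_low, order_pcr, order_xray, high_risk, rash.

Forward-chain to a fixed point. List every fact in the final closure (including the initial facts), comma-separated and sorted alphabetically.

Round 1 — rule 7, rule 9, rule 10, derive exposure_confirmed, hydration_advised, chest_pain.
Round 2 — rule 1, rule 4, derive cough, culture_positive.
Round 3 — rule 6, derive rapid_test_pos.

chest_pain, cough, culture_positive, discharge_ok, exposure_confirmed, fever_present, followup_48h, high_risk, hydration_advised, o2_sat_low, order_pcr, order_xray, rapid_test_pos, rash, start_antiviral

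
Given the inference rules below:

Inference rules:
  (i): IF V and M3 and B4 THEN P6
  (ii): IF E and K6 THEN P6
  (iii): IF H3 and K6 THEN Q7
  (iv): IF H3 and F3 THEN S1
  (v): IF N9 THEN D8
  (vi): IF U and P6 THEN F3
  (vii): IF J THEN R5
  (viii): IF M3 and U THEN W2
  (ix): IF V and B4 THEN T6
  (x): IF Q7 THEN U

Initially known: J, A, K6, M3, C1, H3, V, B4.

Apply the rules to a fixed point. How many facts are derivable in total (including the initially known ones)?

Round 1 fires (i), (iii), (vii), (ix), giving P6, Q7, R5, T6.
Round 2 fires (x), giving U.
Round 3 fires (vi), (viii), giving F3, W2.
Round 4 fires (iv), giving S1.
Closure: {A, B4, C1, F3, H3, J, K6, M3, P6, Q7, R5, S1, T6, U, V, W2} — 16 facts.

16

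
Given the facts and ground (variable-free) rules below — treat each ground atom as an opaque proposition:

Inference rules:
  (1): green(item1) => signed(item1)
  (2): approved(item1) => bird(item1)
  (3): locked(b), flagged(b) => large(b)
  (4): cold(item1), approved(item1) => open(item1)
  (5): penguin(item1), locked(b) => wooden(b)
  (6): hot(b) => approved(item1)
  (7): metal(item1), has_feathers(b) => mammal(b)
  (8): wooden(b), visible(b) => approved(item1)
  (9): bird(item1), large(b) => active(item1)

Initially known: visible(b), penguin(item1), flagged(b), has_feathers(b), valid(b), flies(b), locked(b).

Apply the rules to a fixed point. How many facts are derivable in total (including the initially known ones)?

Round 1 — (3), (5), derive large(b), wooden(b).
Round 2 — (8), derive approved(item1).
Round 3 — (2), derive bird(item1).
Round 4 — (9), derive active(item1).
Closure: {active(item1), approved(item1), bird(item1), flagged(b), flies(b), has_feathers(b), large(b), locked(b), penguin(item1), valid(b), visible(b), wooden(b)} — 12 facts.

12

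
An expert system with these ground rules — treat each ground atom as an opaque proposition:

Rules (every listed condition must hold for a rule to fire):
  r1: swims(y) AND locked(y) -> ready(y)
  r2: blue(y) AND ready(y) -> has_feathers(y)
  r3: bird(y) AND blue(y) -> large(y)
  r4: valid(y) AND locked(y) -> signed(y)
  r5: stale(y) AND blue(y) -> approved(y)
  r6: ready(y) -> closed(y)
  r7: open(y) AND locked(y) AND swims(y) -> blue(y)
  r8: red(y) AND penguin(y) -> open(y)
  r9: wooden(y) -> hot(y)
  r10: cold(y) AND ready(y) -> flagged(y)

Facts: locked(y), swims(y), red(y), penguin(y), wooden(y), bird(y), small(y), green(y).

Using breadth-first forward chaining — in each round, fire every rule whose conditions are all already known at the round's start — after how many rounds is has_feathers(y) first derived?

Round 1: r1 [swims(y) AND locked(y) -> ready(y)]; r8 [red(y) AND penguin(y) -> open(y)]; r9 [wooden(y) -> hot(y)]. New: ready(y), open(y), hot(y).
Round 2: r6 [ready(y) -> closed(y)]; r7 [open(y) AND locked(y) AND swims(y) -> blue(y)]. New: closed(y), blue(y).
Round 3: r2 [blue(y) AND ready(y) -> has_feathers(y)]; r3 [bird(y) AND blue(y) -> large(y)]. New: has_feathers(y), large(y).
has_feathers(y) first appears in round 3.

3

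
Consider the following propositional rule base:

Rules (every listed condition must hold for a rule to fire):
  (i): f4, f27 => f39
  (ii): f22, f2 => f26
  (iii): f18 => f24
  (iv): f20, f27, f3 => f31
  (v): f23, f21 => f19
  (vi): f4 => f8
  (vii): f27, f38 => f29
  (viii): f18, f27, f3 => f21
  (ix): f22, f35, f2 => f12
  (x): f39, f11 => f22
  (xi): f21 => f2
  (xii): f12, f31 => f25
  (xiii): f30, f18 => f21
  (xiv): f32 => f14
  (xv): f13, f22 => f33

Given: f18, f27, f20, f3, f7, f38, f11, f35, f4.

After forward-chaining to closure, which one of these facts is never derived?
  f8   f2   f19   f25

f19

Round 1 fires (i), (iii), (iv), (vi), (vii), (viii), giving f39, f24, f31, f8, f29, f21.
Round 2 fires (x), (xi), giving f22, f2.
Round 3 fires (ii), (ix), giving f26, f12.
Round 4 fires (xii), giving f25.
Derived: f2 (round 2), f25 (round 4), f8 (round 1). f19 never appears in any round.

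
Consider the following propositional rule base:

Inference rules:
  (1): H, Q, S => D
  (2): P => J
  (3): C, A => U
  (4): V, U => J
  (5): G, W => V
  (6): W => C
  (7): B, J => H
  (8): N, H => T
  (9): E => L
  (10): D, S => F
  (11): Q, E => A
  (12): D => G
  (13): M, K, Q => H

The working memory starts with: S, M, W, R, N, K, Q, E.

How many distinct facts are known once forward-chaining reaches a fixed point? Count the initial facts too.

Round 1 — (6), (9), (11), (13), derive C, L, A, H.
Round 2 — (1), (3), (8), derive D, U, T.
Round 3 — (10), (12), derive F, G.
Round 4 — (5), derive V.
Round 5 — (4), derive J.
Closure: {A, C, D, E, F, G, H, J, K, L, M, N, Q, R, S, T, U, V, W} — 19 facts.

19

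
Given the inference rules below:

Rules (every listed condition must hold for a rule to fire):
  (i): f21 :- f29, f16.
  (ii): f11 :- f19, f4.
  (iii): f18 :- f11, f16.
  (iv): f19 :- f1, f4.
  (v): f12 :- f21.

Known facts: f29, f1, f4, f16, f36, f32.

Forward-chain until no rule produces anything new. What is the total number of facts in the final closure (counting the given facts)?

11

[1] (i) [f21 :- f29, f16.]; (iv) [f19 :- f1, f4.]. ⇒ new: f21, f19.
[2] (ii) [f11 :- f19, f4.]; (v) [f12 :- f21.]. ⇒ new: f11, f12.
[3] (iii) [f18 :- f11, f16.]. ⇒ new: f18.
Closure: {f1, f11, f12, f16, f18, f19, f21, f29, f32, f36, f4} — 11 facts.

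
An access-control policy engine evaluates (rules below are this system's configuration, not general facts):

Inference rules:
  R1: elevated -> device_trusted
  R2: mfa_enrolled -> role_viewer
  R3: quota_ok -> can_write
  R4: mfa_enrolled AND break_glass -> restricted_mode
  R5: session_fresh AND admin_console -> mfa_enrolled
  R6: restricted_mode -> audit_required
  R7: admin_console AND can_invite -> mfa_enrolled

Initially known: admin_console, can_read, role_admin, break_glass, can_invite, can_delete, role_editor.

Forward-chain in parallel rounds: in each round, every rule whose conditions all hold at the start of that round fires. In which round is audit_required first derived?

3

Round 1: R7 [admin_console AND can_invite -> mfa_enrolled]. Adds mfa_enrolled.
Round 2: R2 [mfa_enrolled -> role_viewer]; R4 [mfa_enrolled AND break_glass -> restricted_mode]. Adds role_viewer, restricted_mode.
Round 3: R6 [restricted_mode -> audit_required]. Adds audit_required.
audit_required first appears in round 3.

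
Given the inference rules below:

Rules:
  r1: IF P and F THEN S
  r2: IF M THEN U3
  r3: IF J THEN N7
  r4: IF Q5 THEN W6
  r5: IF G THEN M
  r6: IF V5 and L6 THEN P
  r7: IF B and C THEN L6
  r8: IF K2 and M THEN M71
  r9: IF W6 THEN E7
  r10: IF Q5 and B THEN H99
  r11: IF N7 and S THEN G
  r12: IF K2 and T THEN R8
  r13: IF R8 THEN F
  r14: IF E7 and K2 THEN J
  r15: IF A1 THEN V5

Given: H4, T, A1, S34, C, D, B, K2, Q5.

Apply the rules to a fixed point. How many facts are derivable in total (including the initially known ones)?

24

[1] r4 [IF Q5 THEN W6]; r7 [IF B and C THEN L6]; r10 [IF Q5 and B THEN H99]; r12 [IF K2 and T THEN R8]; r15 [IF A1 THEN V5]. ⇒ new: W6, L6, H99, R8, V5.
[2] r6 [IF V5 and L6 THEN P]; r9 [IF W6 THEN E7]; r13 [IF R8 THEN F]. ⇒ new: P, E7, F.
[3] r1 [IF P and F THEN S]; r14 [IF E7 and K2 THEN J]. ⇒ new: S, J.
[4] r3 [IF J THEN N7]. ⇒ new: N7.
[5] r11 [IF N7 and S THEN G]. ⇒ new: G.
[6] r5 [IF G THEN M]. ⇒ new: M.
[7] r2 [IF M THEN U3]; r8 [IF K2 and M THEN M71]. ⇒ new: U3, M71.
Closure: {A1, B, C, D, E7, F, G, H4, H99, J, K2, L6, M, M71, N7, P, Q5, R8, S, S34, T, U3, V5, W6} — 24 facts.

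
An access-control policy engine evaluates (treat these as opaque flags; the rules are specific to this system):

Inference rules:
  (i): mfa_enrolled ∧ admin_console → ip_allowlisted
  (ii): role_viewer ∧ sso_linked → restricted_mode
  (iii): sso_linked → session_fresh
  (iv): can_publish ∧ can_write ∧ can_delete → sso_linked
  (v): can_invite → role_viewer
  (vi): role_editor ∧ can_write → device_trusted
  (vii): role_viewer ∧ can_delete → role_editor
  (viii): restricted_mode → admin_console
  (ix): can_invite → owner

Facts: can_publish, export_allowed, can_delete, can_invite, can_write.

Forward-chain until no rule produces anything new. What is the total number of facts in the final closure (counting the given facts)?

13

Round 1: (iv) [can_publish ∧ can_write ∧ can_delete → sso_linked]; (v) [can_invite → role_viewer]; (ix) [can_invite → owner]. New: sso_linked, role_viewer, owner.
Round 2: (ii) [role_viewer ∧ sso_linked → restricted_mode]; (iii) [sso_linked → session_fresh]; (vii) [role_viewer ∧ can_delete → role_editor]. New: restricted_mode, session_fresh, role_editor.
Round 3: (vi) [role_editor ∧ can_write → device_trusted]; (viii) [restricted_mode → admin_console]. New: device_trusted, admin_console.
Closure: {admin_console, can_delete, can_invite, can_publish, can_write, device_trusted, export_allowed, owner, restricted_mode, role_editor, role_viewer, session_fresh, sso_linked} — 13 facts.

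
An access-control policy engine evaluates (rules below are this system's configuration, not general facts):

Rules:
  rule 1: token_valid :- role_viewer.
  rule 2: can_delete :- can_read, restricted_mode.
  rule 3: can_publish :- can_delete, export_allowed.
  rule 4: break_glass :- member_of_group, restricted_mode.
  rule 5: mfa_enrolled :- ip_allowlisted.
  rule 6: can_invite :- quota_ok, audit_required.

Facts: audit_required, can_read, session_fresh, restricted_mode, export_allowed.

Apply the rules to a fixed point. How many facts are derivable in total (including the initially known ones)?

Round 1: rule 2 [can_delete :- can_read, restricted_mode.]. New: can_delete.
Round 2: rule 3 [can_publish :- can_delete, export_allowed.]. New: can_publish.
Closure: {audit_required, can_delete, can_publish, can_read, export_allowed, restricted_mode, session_fresh} — 7 facts.

7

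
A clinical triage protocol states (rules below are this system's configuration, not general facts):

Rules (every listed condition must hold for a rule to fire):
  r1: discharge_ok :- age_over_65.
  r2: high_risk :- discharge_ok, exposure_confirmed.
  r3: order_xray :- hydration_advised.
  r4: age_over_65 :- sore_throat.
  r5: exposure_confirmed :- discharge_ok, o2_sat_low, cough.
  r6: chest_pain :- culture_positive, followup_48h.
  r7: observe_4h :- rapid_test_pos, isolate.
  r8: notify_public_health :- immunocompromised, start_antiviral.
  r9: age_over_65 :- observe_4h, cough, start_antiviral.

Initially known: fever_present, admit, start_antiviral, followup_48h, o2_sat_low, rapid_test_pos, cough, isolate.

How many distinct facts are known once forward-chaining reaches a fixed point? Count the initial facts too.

13

Round 1 fires r7, giving observe_4h.
Round 2 fires r9, giving age_over_65.
Round 3 fires r1, giving discharge_ok.
Round 4 fires r5, giving exposure_confirmed.
Round 5 fires r2, giving high_risk.
Closure: {admit, age_over_65, cough, discharge_ok, exposure_confirmed, fever_present, followup_48h, high_risk, isolate, o2_sat_low, observe_4h, rapid_test_pos, start_antiviral} — 13 facts.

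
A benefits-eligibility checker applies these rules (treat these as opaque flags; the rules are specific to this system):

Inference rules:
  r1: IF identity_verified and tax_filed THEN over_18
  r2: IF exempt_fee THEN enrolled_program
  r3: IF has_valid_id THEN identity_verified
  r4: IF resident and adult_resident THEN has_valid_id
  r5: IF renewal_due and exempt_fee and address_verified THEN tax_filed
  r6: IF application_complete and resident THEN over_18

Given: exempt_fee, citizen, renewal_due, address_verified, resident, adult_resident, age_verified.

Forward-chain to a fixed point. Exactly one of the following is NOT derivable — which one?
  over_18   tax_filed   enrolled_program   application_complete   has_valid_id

application_complete

Round 1: r2 [IF exempt_fee THEN enrolled_program]; r4 [IF resident and adult_resident THEN has_valid_id]; r5 [IF renewal_due and exempt_fee and address_verified THEN tax_filed]. New: enrolled_program, has_valid_id, tax_filed.
Round 2: r3 [IF has_valid_id THEN identity_verified]. New: identity_verified.
Round 3: r1 [IF identity_verified and tax_filed THEN over_18]. New: over_18.
Derived: over_18 (round 3), has_valid_id (round 1), tax_filed (round 1), enrolled_program (round 1). application_complete never appears in any round.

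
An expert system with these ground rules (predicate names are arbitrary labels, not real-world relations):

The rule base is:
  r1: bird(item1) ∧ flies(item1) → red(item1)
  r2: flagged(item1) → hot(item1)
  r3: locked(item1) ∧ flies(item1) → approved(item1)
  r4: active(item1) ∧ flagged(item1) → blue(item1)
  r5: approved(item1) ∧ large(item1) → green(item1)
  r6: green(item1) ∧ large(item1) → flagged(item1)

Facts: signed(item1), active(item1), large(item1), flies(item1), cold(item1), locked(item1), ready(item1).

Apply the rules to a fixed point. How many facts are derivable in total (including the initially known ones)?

12

Round 1: r3 [locked(item1) ∧ flies(item1) → approved(item1)]. New: approved(item1).
Round 2: r5 [approved(item1) ∧ large(item1) → green(item1)]. New: green(item1).
Round 3: r6 [green(item1) ∧ large(item1) → flagged(item1)]. New: flagged(item1).
Round 4: r2 [flagged(item1) → hot(item1)]; r4 [active(item1) ∧ flagged(item1) → blue(item1)]. New: hot(item1), blue(item1).
Closure: {active(item1), approved(item1), blue(item1), cold(item1), flagged(item1), flies(item1), green(item1), hot(item1), large(item1), locked(item1), ready(item1), signed(item1)} — 12 facts.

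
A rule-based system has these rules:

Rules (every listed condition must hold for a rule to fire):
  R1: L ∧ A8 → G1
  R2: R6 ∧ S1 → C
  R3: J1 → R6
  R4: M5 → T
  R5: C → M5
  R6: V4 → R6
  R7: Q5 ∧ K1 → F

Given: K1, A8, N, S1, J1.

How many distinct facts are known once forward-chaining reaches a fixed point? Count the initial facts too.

9

Round 1: R3 [J1 → R6]. Adds R6.
Round 2: R2 [R6 ∧ S1 → C]. Adds C.
Round 3: R5 [C → M5]. Adds M5.
Round 4: R4 [M5 → T]. Adds T.
Closure: {A8, C, J1, K1, M5, N, R6, S1, T} — 9 facts.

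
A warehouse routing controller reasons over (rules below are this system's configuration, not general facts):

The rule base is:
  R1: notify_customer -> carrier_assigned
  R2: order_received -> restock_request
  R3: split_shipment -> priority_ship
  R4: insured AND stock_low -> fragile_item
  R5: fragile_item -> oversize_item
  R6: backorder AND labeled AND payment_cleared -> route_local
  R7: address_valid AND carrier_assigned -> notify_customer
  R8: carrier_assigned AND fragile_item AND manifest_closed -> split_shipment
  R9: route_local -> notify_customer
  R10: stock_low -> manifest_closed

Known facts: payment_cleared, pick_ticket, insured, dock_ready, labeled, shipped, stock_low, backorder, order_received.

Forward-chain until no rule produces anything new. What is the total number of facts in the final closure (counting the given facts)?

Round 1 fires R2, R4, R6, R10, giving restock_request, fragile_item, route_local, manifest_closed.
Round 2 fires R5, R9, giving oversize_item, notify_customer.
Round 3 fires R1, giving carrier_assigned.
Round 4 fires R8, giving split_shipment.
Round 5 fires R3, giving priority_ship.
Closure: {backorder, carrier_assigned, dock_ready, fragile_item, insured, labeled, manifest_closed, notify_customer, order_received, oversize_item, payment_cleared, pick_ticket, priority_ship, restock_request, route_local, shipped, split_shipment, stock_low} — 18 facts.

18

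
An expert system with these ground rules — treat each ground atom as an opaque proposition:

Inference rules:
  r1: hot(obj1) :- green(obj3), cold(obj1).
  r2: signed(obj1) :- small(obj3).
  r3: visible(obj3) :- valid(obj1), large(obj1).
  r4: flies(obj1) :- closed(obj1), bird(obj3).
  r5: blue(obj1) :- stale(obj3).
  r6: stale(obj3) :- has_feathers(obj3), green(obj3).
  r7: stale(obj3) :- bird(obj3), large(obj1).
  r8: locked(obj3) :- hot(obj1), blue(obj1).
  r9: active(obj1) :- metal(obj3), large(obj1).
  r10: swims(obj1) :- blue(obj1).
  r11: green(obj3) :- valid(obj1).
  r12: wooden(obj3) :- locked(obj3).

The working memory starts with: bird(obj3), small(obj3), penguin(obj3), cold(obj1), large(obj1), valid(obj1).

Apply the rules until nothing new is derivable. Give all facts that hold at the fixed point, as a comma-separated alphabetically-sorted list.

bird(obj3), blue(obj1), cold(obj1), green(obj3), hot(obj1), large(obj1), locked(obj3), penguin(obj3), signed(obj1), small(obj3), stale(obj3), swims(obj1), valid(obj1), visible(obj3), wooden(obj3)

Round 1 — r2, r3, r7, r11, derive signed(obj1), visible(obj3), stale(obj3), green(obj3).
Round 2 — r1, r5, derive hot(obj1), blue(obj1).
Round 3 — r8, r10, derive locked(obj3), swims(obj1).
Round 4 — r12, derive wooden(obj3).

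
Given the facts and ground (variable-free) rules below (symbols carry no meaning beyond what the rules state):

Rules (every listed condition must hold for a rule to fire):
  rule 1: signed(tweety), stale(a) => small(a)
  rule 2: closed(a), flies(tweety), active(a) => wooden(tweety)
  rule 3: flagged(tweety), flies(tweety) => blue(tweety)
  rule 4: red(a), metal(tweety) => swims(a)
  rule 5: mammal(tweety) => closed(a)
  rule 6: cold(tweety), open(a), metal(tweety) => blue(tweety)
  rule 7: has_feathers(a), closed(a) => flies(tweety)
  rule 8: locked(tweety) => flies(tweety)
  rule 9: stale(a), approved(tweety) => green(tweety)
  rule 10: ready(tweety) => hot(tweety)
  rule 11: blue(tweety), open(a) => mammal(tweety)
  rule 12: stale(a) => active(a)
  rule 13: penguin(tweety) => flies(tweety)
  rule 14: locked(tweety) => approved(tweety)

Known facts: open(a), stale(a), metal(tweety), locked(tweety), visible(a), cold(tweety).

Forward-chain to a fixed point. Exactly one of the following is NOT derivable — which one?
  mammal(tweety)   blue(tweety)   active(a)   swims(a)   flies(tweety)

Round 1: rule 6 [cold(tweety), open(a), metal(tweety) => blue(tweety)]; rule 8 [locked(tweety) => flies(tweety)]; rule 12 [stale(a) => active(a)]; rule 14 [locked(tweety) => approved(tweety)]. New: blue(tweety), flies(tweety), active(a), approved(tweety).
Round 2: rule 9 [stale(a), approved(tweety) => green(tweety)]; rule 11 [blue(tweety), open(a) => mammal(tweety)]. New: green(tweety), mammal(tweety).
Round 3: rule 5 [mammal(tweety) => closed(a)]. New: closed(a).
Round 4: rule 2 [closed(a), flies(tweety), active(a) => wooden(tweety)]. New: wooden(tweety).
Derived: flies(tweety) (round 1), blue(tweety) (round 1), active(a) (round 1), mammal(tweety) (round 2). swims(a) never appears in any round.

swims(a)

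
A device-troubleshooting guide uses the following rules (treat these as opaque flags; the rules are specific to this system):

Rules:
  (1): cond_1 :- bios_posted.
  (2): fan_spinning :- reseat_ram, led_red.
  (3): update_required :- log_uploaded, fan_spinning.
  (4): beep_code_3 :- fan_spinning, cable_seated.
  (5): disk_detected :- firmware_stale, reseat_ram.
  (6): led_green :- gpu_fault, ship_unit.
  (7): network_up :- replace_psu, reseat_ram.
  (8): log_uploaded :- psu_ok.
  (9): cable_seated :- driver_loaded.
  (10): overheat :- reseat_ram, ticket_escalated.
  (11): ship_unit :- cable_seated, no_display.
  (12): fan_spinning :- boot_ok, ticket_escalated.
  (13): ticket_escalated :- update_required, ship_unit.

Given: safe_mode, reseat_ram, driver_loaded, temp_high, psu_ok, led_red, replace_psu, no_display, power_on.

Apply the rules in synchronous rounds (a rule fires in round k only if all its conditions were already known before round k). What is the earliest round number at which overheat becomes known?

4

Round 1 — (2), (7), (8), (9), derive fan_spinning, network_up, log_uploaded, cable_seated.
Round 2 — (3), (4), (11), derive update_required, beep_code_3, ship_unit.
Round 3 — (13), derive ticket_escalated.
Round 4 — (10), derive overheat.
overheat first appears in round 4.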